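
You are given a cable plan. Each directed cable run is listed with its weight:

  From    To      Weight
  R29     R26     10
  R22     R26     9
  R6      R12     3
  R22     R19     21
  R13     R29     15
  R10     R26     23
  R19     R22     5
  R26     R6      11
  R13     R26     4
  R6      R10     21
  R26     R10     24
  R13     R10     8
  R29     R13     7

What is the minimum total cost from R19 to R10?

38

Compare a few routes:
R19 - R22 - R26 - R6 - R10: 5+9+11+21 = 46
R19 - R22 - R26 - R10: 5+9+24 = 38
Cheapest is R19 - R22 - R26 - R10 at 38.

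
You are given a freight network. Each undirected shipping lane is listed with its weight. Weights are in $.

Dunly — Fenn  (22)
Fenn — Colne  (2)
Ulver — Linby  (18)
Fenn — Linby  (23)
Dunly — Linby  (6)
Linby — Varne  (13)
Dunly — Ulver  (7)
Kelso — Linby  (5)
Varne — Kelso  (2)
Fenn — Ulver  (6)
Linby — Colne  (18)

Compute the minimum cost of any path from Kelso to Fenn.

Shortest distances from Kelso:
Kelso: 0
Varne: 2  (via Kelso)
Linby: 5  (via Kelso)
Dunly: 11  (via Linby)
Ulver: 18  (via Dunly)
Colne: 23  (via Linby)
Fenn: 24  (via Ulver)
Shortest route: Kelso → Linby → Dunly → Ulver → Fenn = $24.

$24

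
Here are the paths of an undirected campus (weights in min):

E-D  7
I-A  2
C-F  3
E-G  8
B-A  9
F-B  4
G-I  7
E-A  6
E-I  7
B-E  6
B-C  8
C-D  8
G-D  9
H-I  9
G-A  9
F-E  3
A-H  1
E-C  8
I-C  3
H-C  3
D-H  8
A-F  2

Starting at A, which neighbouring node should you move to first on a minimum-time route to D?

H

Enumerating some paths:
A–F–E–D: 2+3+7 = 12
A–H–C–D: 1+3+8 = 12
A–H–D: 1+8 = 9
Cheapest is A–H–D at 9 min.
So from A the first move is to H.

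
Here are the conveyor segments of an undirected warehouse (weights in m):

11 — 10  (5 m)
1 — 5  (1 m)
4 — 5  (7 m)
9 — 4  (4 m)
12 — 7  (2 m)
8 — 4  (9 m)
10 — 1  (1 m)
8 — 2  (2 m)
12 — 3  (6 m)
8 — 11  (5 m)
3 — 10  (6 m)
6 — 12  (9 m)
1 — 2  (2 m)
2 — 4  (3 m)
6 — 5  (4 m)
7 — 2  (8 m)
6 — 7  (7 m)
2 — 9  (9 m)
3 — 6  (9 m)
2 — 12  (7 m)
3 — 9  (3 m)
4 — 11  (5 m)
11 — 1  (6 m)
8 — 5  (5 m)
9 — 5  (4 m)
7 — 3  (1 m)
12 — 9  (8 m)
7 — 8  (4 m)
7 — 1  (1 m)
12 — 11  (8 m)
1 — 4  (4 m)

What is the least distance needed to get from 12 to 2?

5 m

Compare a few routes:
12 - 7 - 1 - 2: 2+1+2 = 5
12 - 7 - 8 - 2: 2+4+2 = 8
12 - 2: 7 = 7
The minimum is 5 m via 12 - 7 - 1 - 2.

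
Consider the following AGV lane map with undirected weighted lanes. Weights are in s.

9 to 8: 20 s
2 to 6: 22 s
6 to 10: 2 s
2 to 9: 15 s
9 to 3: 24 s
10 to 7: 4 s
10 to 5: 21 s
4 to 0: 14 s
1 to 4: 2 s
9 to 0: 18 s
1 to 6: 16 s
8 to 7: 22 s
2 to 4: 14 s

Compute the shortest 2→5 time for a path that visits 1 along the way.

55 s

Shortest 2→1: 2 → 4 → 1 = 16
Shortest 1→5: 1 → 6 → 10 → 5 = 39
Total via 1: 16 + 39 = 55 s.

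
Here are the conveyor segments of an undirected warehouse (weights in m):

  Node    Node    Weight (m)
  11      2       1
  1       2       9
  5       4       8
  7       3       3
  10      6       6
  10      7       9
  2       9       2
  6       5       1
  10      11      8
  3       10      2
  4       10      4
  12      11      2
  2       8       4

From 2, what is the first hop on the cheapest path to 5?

Enumerating some paths:
2 → 11 → 10 → 6 → 5: 1+8+6+1 = 16
2 → 11 → 10 → 4 → 5: 1+8+4+8 = 21
The minimum is 16 m via 2 → 11 → 10 → 6 → 5.
So from 2 the first move is to 11.

11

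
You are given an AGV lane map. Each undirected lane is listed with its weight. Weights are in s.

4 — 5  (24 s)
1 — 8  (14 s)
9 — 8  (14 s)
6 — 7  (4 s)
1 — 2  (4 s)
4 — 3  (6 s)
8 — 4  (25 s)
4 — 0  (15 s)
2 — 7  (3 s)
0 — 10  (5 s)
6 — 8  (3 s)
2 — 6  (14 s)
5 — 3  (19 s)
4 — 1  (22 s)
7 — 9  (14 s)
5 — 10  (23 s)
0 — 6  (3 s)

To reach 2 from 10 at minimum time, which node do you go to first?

0

Compare a few routes:
10 - 0 - 6 - 7 - 2: 5+3+4+3 = 15
10 - 0 - 6 - 2: 5+3+14 = 22
The minimum is 15 s via 10 - 0 - 6 - 7 - 2.
So from 10 the first move is to 0.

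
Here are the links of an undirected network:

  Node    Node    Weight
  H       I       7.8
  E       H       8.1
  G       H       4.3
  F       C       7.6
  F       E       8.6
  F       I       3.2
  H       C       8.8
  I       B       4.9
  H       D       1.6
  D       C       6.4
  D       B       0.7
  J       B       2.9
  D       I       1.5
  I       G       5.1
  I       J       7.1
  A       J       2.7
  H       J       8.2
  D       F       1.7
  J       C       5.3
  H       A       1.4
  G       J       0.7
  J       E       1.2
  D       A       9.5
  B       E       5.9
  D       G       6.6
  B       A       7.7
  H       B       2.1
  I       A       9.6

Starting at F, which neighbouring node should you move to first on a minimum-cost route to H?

D

Enumerating some paths:
F → D → B → H: 1.7+0.7+2.1 = 4.5
F → I → D → B → H: 3.2+1.5+0.7+2.1 = 7.5
F → D → H: 1.7+1.6 = 3.3
F → I → D → H: 3.2+1.5+1.6 = 6.3
The minimum is 3.3 via F → D → H.
So from F the first move is to D.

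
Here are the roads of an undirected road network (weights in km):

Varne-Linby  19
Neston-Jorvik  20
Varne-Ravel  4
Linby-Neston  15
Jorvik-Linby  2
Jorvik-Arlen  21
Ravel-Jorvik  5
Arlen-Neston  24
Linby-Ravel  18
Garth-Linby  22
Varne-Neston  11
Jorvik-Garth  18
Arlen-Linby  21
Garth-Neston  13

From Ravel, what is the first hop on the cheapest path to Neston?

Enumerating some paths:
Ravel–Jorvik–Linby–Neston: 5+2+15 = 22
Ravel–Jorvik–Neston: 5+20 = 25
Ravel–Varne–Neston: 4+11 = 15
The minimum is 15 km via Ravel–Varne–Neston.
So from Ravel the first move is to Varne.

Varne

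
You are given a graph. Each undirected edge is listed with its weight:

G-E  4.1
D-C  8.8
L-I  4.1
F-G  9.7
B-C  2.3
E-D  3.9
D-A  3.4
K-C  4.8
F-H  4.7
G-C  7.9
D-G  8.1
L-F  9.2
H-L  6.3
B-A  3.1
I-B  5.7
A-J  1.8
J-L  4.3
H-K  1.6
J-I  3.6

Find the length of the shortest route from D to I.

Compare a few routes:
D - A - B - I: 3.4+3.1+5.7 = 12.2
D - C - B - I: 8.8+2.3+5.7 = 16.8
D - A - J - I: 3.4+1.8+3.6 = 8.8
D - A - J - L - I: 3.4+1.8+4.3+4.1 = 13.6
The minimum is 8.8 via D - A - J - I.

8.8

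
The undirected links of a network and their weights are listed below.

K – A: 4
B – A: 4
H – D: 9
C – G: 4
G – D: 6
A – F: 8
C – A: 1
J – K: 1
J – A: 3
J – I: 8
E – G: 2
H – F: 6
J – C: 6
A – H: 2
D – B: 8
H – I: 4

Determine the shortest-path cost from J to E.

Settle nodes by increasing distance from J:
J: 0
K: 1  (via J)
A: 3  (via J)
C: 4  (via A)
H: 5  (via A)
B: 7  (via A)
G: 8  (via C)
I: 8  (via J)
E: 10  (via G)
Shortest route: J–A–C–G–E = 10.

10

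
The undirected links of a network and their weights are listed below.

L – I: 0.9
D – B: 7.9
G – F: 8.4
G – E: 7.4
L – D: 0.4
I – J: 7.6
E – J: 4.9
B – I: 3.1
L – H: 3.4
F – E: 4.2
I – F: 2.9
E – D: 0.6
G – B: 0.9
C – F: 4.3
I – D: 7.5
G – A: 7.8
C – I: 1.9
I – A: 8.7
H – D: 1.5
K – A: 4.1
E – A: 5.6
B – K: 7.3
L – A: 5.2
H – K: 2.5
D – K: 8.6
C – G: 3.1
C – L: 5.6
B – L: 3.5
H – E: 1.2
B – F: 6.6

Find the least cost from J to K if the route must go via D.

Shortest J→D: J–E–D = 5.5
Shortest D→K: D–H–K = 4
Total via D: 5.5 + 4 = 9.5.

9.5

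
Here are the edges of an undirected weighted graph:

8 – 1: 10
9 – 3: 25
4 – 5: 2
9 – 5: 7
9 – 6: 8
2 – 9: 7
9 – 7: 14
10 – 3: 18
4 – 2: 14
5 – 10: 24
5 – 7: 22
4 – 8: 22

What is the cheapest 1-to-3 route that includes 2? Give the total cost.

Best 1 to 2: 1–8–4–2 costing 46
Best 2 to 3: 2–9–3 costing 32
Total via 2: 46 + 32 = 78.

78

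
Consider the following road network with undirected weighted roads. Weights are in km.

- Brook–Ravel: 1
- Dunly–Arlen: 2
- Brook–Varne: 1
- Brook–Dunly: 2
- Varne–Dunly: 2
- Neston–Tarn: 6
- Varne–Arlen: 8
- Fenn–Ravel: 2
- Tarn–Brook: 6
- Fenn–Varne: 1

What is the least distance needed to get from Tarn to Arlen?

10 km

Compare a few routes:
Tarn → Brook → Dunly → Arlen: 6+2+2 = 10
Tarn → Brook → Varne → Dunly → Arlen: 6+1+2+2 = 11
Tarn → Brook → Ravel → Fenn → Varne → Dunly → Arlen: 6+1+2+1+2+2 = 14
Tarn → Brook → Varne → Arlen: 6+1+8 = 15
Cheapest is Tarn → Brook → Dunly → Arlen at 10 km.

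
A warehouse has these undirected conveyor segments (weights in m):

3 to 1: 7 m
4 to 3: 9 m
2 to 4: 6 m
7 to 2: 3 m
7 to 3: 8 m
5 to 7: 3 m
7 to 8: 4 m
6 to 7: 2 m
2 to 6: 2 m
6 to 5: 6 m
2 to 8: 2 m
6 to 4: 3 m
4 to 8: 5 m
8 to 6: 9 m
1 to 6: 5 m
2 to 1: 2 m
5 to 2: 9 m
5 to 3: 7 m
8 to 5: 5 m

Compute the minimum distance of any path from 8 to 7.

4 m

Candidate routes:
8–2–7: 2+3 = 5
8–7: 4 = 4
8–2–6–7: 2+2+2 = 6
The minimum is 4 m via 8–7.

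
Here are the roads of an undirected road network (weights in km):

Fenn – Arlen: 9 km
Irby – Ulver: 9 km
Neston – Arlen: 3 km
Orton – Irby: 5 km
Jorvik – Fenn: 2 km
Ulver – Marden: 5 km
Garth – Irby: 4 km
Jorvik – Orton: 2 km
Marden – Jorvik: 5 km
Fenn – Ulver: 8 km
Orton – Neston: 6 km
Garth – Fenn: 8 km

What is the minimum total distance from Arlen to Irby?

Compare a few routes:
Arlen - Neston - Orton - Jorvik - Fenn - Garth - Irby: 3+6+2+2+8+4 = 25
Arlen - Fenn - Jorvik - Orton - Irby: 9+2+2+5 = 18
Arlen - Fenn - Garth - Irby: 9+8+4 = 21
Arlen - Neston - Orton - Irby: 3+6+5 = 14
Cheapest is Arlen - Neston - Orton - Irby at 14 km.

14 km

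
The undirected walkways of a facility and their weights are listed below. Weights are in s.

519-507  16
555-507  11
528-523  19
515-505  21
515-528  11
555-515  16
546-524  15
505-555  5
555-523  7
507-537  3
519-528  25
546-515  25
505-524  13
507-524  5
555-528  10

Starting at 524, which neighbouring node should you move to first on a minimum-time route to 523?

507

Enumerating some paths:
524 → 507 → 555 → 523: 5+11+7 = 23
524 → 505 → 555 → 523: 13+5+7 = 25
Cheapest is 524 → 507 → 555 → 523 at 23 s.
So from 524 the first move is to 507.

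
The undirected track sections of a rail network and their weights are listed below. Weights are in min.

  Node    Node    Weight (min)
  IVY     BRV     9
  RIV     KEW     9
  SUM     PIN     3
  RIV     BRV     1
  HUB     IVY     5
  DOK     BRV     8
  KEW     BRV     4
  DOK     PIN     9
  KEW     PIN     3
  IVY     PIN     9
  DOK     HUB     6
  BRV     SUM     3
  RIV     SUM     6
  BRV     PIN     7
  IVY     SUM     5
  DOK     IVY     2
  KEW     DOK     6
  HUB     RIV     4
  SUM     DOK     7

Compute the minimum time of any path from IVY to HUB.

5 min

Settle nodes by increasing distance from IVY:
IVY: 0
DOK: 2  (via IVY)
HUB: 5  (via IVY)
Shortest route: IVY → HUB = 5 min.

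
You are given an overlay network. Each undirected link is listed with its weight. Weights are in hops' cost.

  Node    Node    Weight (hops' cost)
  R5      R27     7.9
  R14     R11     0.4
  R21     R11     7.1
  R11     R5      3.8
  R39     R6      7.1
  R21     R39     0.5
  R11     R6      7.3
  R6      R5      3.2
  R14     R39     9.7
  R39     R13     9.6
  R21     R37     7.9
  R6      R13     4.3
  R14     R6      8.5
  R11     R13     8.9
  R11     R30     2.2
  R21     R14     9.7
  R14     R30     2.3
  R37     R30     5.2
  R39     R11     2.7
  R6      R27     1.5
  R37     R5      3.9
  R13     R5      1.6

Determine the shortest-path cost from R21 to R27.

9.1 hops' cost

Compare a few routes:
R21 → R39 → R6 → R27: 0.5+7.1+1.5 = 9.1
R21 → R39 → R11 → R6 → R27: 0.5+2.7+7.3+1.5 = 12
R21 → R39 → R11 → R14 → R6 → R27: 0.5+2.7+0.4+8.5+1.5 = 13.6
R21 → R39 → R11 → R5 → R6 → R27: 0.5+2.7+3.8+3.2+1.5 = 11.7
The minimum is 9.1 hops' cost via R21 → R39 → R6 → R27.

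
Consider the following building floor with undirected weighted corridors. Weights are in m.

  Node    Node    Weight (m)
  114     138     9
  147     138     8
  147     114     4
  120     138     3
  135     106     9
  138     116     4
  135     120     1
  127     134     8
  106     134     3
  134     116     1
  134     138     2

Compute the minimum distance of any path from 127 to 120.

13 m

Candidate routes:
127–134–138–120: 8+2+3 = 13
127–134–116–138–120: 8+1+4+3 = 16
Cheapest is 127–134–138–120 at 13 m.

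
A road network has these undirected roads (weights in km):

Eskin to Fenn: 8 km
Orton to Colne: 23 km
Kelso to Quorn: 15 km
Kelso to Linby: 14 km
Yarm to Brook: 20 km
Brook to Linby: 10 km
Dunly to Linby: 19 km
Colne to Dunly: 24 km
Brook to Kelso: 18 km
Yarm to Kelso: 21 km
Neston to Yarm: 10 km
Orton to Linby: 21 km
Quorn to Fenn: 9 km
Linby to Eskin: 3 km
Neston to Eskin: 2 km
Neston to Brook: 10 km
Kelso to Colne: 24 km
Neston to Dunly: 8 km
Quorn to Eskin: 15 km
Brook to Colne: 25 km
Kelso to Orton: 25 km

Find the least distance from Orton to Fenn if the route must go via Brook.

Shortest Orton→Brook: Orton → Linby → Brook = 31
Best Brook to Fenn: Brook → Neston → Eskin → Fenn costing 20
Total via Brook: 31 + 20 = 51 km.

51 km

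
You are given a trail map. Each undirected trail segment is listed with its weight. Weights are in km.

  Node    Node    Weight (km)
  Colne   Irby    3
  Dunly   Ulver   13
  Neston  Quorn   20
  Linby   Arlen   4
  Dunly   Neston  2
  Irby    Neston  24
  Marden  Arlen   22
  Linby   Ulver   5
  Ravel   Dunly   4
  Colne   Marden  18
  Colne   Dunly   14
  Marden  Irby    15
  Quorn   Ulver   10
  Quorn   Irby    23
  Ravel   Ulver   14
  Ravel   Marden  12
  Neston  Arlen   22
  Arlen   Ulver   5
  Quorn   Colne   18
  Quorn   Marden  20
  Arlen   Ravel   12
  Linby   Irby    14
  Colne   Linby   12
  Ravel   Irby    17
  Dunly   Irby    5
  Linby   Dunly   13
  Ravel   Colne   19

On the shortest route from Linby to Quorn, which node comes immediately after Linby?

Ulver

Enumerating some paths:
Linby - Ulver - Quorn: 5+10 = 15
Linby - Dunly - Neston - Quorn: 13+2+20 = 35
Linby - Arlen - Ulver - Quorn: 4+5+10 = 19
Linby - Colne - Quorn: 12+18 = 30
Cheapest is Linby - Ulver - Quorn at 15 km.
So from Linby the first move is to Ulver.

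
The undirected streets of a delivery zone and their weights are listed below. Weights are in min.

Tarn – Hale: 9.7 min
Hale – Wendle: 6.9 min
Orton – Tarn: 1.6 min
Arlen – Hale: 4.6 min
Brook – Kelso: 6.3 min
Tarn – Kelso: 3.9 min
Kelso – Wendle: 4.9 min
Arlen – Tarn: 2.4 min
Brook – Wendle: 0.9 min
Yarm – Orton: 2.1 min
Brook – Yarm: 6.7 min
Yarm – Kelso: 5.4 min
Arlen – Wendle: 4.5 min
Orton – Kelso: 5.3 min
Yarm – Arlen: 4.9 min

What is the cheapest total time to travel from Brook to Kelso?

5.8 min

Shortest distances from Brook:
Brook: 0
Wendle: 0.9  (via Brook)
Arlen: 5.4  (via Wendle)
Kelso: 5.8  (via Wendle)
Shortest route: Brook → Wendle → Kelso = 5.8 min.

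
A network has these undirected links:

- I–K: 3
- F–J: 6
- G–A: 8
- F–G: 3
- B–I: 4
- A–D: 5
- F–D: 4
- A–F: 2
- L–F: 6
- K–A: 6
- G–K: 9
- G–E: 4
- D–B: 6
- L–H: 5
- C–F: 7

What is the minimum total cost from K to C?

Enumerating some paths:
K - G - F - C: 9+3+7 = 19
K - A - D - F - C: 6+5+4+7 = 22
K - A - F - C: 6+2+7 = 15
Cheapest is K - A - F - C at 15.

15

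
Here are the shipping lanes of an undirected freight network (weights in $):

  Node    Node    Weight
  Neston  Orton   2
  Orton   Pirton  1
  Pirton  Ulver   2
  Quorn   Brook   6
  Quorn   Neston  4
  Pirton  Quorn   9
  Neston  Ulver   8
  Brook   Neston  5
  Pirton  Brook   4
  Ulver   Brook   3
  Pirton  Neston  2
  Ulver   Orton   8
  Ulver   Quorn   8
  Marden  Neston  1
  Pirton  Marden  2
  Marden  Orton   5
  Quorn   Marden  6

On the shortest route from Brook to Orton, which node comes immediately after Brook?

Pirton

Compare a few routes:
Brook–Neston–Orton: 5+2 = 7
Brook–Ulver–Pirton–Orton: 3+2+1 = 6
Brook–Pirton–Orton: 4+1 = 5
Cheapest is Brook–Pirton–Orton at $5.
So from Brook the first move is to Pirton.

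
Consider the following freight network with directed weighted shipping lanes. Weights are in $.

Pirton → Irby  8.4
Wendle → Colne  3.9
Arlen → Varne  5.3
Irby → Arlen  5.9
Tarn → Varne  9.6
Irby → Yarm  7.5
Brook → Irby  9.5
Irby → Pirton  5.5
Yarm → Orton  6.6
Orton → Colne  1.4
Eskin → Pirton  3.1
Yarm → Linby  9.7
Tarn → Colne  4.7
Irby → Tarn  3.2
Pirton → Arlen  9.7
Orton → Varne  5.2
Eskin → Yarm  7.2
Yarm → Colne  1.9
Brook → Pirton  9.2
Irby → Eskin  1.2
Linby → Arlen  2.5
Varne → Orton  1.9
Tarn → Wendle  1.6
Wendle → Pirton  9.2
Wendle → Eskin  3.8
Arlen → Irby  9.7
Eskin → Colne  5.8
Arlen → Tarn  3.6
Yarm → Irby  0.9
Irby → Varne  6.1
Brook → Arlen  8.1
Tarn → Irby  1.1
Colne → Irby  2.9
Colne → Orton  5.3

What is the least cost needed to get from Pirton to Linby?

Running Dijkstra from Pirton:
Pirton: 0
Irby: 8.4  (via Pirton)
Eskin: 9.6  (via Irby)
Arlen: 9.7  (via Pirton)
Tarn: 11.6  (via Irby)
Wendle: 13.2  (via Tarn)
Varne: 14.5  (via Irby)
Colne: 15.4  (via Eskin)
Yarm: 15.9  (via Irby)
Orton: 16.4  (via Varne)
Linby: 25.6  (via Yarm)
Shortest route: Pirton–Irby–Yarm–Linby = $25.6.

$25.6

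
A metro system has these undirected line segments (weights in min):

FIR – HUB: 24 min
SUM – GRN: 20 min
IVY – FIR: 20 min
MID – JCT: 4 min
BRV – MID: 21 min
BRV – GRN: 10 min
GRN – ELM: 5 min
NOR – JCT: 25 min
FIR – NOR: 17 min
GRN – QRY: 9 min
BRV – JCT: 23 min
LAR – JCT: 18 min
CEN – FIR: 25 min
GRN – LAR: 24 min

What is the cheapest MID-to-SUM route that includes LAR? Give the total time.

Shortest MID→LAR: MID → JCT → LAR = 22
Shortest LAR→SUM: LAR → GRN → SUM = 44
Total via LAR: 22 + 44 = 66 min.

66 min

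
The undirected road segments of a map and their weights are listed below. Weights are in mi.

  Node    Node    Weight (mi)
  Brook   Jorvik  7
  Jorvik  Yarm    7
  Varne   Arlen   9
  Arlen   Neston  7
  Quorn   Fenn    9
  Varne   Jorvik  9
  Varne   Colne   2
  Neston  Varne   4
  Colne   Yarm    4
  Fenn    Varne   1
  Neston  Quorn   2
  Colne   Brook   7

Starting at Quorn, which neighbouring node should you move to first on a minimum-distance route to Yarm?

Compare a few routes:
Quorn → Neston → Varne → Colne → Yarm: 2+4+2+4 = 12
Quorn → Neston → Varne → Jorvik → Yarm: 2+4+9+7 = 22
Quorn → Fenn → Varne → Colne → Yarm: 9+1+2+4 = 16
Cheapest is Quorn → Neston → Varne → Colne → Yarm at 12 mi.
So from Quorn the first move is to Neston.

Neston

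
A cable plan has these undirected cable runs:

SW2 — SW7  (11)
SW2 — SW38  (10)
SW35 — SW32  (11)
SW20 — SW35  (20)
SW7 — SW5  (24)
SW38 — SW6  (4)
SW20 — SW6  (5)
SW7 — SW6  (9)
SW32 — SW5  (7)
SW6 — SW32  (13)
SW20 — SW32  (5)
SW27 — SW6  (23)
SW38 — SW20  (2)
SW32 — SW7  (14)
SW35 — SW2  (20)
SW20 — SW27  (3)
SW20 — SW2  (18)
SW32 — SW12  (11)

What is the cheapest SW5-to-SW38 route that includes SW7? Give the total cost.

Shortest SW5→SW7: SW5–SW32–SW7 = 21
Shortest SW7→SW38: SW7–SW6–SW38 = 13
Total via SW7: 21 + 13 = 34.

34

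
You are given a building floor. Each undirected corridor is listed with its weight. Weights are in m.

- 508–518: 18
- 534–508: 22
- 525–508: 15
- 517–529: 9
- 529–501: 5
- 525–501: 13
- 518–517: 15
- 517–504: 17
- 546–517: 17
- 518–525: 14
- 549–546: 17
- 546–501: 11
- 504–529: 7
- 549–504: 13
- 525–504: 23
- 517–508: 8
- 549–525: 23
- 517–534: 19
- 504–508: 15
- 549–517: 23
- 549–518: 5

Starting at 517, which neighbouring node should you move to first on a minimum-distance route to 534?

Candidate routes:
517 - 534: 19 = 19
517 - 508 - 534: 8+22 = 30
The minimum is 19 m via 517 - 534.
So from 517 the first move is to 534.

534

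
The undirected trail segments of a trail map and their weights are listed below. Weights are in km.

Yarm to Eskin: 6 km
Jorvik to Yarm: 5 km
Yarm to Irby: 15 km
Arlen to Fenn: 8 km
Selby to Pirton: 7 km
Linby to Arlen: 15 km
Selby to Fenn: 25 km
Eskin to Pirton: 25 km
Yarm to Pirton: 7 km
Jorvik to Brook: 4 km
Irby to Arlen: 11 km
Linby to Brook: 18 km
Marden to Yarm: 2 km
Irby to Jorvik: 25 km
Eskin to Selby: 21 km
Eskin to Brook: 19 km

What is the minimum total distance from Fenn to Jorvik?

Enumerating some paths:
Fenn - Arlen - Irby - Jorvik: 8+11+25 = 44
Fenn - Selby - Pirton - Yarm - Jorvik: 25+7+7+5 = 44
Fenn - Arlen - Irby - Yarm - Jorvik: 8+11+15+5 = 39
The minimum is 39 km via Fenn - Arlen - Irby - Yarm - Jorvik.

39 km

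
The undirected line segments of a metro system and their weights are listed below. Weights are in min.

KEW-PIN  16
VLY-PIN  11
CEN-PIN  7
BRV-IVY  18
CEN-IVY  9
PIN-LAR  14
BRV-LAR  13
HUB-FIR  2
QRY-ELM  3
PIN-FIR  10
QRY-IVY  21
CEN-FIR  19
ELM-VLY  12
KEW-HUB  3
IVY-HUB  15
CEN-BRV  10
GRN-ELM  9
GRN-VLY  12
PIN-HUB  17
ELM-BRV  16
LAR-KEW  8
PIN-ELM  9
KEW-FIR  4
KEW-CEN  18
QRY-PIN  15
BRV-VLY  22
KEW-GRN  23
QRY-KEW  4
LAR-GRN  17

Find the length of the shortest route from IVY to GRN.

33 min

Shortest distances from IVY:
IVY: 0
CEN: 9  (via IVY)
HUB: 15  (via IVY)
PIN: 16  (via CEN)
FIR: 17  (via HUB)
BRV: 18  (via IVY)
KEW: 18  (via HUB)
QRY: 21  (via IVY)
ELM: 24  (via QRY)
LAR: 26  (via KEW)
VLY: 27  (via PIN)
GRN: 33  (via ELM)
Shortest route: IVY–QRY–ELM–GRN = 33 min.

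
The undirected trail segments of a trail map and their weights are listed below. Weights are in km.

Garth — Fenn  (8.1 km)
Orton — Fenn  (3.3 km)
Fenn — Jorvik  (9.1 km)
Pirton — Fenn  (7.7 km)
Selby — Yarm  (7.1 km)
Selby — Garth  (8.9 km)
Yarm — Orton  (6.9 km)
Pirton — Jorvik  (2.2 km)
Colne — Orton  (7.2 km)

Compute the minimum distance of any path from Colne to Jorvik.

19.6 km

Candidate routes:
Colne → Orton → Fenn → Pirton → Jorvik: 7.2+3.3+7.7+2.2 = 20.4
Colne → Orton → Fenn → Jorvik: 7.2+3.3+9.1 = 19.6
Cheapest is Colne → Orton → Fenn → Jorvik at 19.6 km.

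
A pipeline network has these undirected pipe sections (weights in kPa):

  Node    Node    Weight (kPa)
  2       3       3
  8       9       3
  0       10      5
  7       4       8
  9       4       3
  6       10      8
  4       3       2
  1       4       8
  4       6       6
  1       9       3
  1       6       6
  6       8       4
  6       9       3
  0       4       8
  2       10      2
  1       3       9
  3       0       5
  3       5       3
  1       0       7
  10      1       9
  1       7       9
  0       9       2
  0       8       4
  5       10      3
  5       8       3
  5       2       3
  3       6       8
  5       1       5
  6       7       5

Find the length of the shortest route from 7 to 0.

Enumerating some paths:
7–6–9–0: 5+3+2 = 10
7–4–9–0: 8+3+2 = 13
7–6–8–0: 5+4+4 = 13
Cheapest is 7–6–9–0 at 10 kPa.

10 kPa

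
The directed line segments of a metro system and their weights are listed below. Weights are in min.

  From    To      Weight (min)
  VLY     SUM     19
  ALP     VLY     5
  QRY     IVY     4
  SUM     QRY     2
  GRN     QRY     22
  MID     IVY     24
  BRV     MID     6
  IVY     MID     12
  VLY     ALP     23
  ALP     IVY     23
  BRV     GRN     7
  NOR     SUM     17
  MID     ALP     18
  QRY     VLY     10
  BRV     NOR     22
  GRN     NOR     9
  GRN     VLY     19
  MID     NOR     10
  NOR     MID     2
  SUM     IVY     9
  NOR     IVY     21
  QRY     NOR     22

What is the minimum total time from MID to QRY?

Shortest distances from MID:
MID: 0
NOR: 10  (via MID)
ALP: 18  (via MID)
VLY: 23  (via ALP)
IVY: 24  (via MID)
SUM: 27  (via NOR)
QRY: 29  (via SUM)
Shortest route: MID–NOR–SUM–QRY = 29 min.

29 min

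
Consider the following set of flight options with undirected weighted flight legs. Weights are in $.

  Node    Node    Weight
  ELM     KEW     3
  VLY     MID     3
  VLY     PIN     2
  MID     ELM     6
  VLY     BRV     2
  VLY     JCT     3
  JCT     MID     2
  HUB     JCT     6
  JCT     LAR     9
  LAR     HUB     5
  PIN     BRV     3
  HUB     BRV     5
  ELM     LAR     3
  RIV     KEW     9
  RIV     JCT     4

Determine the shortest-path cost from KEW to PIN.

$14

Compare a few routes:
KEW–ELM–MID–JCT–VLY–PIN: 3+6+2+3+2 = 16
KEW–ELM–MID–VLY–BRV–PIN: 3+6+3+2+3 = 17
KEW–RIV–JCT–VLY–PIN: 9+4+3+2 = 18
KEW–ELM–MID–VLY–PIN: 3+6+3+2 = 14
The minimum is $14 via KEW–ELM–MID–VLY–PIN.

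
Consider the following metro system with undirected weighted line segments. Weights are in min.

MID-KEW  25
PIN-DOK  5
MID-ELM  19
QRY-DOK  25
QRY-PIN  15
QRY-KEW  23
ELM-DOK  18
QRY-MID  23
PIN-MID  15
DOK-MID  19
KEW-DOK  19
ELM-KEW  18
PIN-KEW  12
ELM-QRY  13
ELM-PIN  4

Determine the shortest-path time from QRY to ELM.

13 min

Running Dijkstra from QRY:
QRY: 0
ELM: 13  (via QRY)
Shortest route: QRY–ELM = 13 min.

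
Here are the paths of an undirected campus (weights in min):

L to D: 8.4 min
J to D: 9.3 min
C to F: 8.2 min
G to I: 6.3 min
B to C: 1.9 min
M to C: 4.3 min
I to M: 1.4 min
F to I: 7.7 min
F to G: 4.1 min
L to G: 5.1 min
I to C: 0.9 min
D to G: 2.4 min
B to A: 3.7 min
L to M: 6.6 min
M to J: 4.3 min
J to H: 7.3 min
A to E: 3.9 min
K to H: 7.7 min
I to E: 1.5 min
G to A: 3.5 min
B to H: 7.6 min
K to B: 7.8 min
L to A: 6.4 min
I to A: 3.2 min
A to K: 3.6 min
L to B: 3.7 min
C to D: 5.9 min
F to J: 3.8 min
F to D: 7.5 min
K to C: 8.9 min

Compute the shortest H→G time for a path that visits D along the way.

17.8 min

Shortest H→D: H–B–C–D = 15.4
Shortest D→G: D–G = 2.4
Total via D: 15.4 + 2.4 = 17.8 min.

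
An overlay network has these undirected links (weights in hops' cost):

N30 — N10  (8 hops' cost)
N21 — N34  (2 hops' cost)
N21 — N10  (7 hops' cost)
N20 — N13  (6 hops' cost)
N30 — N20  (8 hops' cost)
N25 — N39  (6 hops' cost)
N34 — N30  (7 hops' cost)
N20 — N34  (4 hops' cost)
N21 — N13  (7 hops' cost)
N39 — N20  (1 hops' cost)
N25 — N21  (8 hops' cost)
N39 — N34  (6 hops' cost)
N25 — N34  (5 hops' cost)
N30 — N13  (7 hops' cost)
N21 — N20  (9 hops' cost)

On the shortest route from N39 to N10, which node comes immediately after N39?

N20

Candidate routes:
N39 - N20 - N30 - N10: 1+8+8 = 17
N39 - N20 - N34 - N21 - N10: 1+4+2+7 = 14
N39 - N34 - N21 - N10: 6+2+7 = 15
Cheapest is N39 - N20 - N34 - N21 - N10 at 14 hops' cost.
So from N39 the first move is to N20.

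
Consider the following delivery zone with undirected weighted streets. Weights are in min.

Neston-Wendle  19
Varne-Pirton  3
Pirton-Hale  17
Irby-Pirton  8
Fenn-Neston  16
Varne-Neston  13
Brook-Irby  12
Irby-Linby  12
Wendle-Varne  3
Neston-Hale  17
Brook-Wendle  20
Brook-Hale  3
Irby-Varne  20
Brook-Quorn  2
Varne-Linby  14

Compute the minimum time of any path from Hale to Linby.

27 min

Running Dijkstra from Hale:
Hale: 0
Brook: 3  (via Hale)
Quorn: 5  (via Brook)
Irby: 15  (via Brook)
Neston: 17  (via Hale)
Pirton: 17  (via Hale)
Varne: 20  (via Pirton)
Wendle: 23  (via Brook)
Linby: 27  (via Irby)
Shortest route: Hale–Brook–Irby–Linby = 27 min.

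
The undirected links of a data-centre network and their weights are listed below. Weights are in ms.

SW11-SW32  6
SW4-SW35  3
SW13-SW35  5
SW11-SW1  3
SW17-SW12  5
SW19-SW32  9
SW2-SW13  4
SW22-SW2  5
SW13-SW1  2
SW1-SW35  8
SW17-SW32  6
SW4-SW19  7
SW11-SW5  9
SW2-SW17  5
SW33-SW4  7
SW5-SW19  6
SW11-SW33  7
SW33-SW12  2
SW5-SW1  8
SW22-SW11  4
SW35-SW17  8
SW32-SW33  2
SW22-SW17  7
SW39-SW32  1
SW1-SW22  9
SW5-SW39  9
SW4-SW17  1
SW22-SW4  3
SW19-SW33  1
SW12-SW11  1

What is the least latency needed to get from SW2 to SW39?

Compare a few routes:
SW2 → SW22 → SW11 → SW12 → SW33 → SW32 → SW39: 5+4+1+2+2+1 = 15
SW2 → SW13 → SW1 → SW11 → SW12 → SW33 → SW32 → SW39: 4+2+3+1+2+2+1 = 15
SW2 → SW17 → SW12 → SW33 → SW32 → SW39: 5+5+2+2+1 = 15
SW2 → SW17 → SW32 → SW39: 5+6+1 = 12
Cheapest is SW2 → SW17 → SW32 → SW39 at 12 ms.

12 ms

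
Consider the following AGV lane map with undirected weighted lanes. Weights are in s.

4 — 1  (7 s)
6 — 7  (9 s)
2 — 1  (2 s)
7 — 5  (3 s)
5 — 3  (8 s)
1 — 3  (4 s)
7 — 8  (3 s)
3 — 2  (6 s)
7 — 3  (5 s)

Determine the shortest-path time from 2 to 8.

Compare a few routes:
2–3–7–8: 6+5+3 = 14
2–3–5–7–8: 6+8+3+3 = 20
Cheapest is 2–3–7–8 at 14 s.

14 s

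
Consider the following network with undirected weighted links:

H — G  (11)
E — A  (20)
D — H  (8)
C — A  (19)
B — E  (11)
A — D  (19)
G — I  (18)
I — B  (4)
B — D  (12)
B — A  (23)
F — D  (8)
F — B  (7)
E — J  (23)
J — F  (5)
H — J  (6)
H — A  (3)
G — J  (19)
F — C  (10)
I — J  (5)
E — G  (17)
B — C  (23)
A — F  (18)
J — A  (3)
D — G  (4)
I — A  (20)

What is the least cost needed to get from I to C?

Compare a few routes:
I → J → F → C: 5+5+10 = 20
I → B → C: 4+23 = 27
I → B → F → C: 4+7+10 = 21
I → J → A → C: 5+3+19 = 27
Cheapest is I → J → F → C at 20.

20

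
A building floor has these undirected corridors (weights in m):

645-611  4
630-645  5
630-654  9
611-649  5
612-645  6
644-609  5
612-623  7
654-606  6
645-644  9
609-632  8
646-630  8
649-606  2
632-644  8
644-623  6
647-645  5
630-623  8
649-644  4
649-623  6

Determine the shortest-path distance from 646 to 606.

23 m

Running Dijkstra from 646:
646: 0
630: 8  (via 646)
645: 13  (via 630)
623: 16  (via 630)
611: 17  (via 645)
654: 17  (via 630)
647: 18  (via 645)
612: 19  (via 645)
644: 22  (via 645)
649: 22  (via 623)
606: 23  (via 654)
Shortest route: 646 → 630 → 654 → 606 = 23 m.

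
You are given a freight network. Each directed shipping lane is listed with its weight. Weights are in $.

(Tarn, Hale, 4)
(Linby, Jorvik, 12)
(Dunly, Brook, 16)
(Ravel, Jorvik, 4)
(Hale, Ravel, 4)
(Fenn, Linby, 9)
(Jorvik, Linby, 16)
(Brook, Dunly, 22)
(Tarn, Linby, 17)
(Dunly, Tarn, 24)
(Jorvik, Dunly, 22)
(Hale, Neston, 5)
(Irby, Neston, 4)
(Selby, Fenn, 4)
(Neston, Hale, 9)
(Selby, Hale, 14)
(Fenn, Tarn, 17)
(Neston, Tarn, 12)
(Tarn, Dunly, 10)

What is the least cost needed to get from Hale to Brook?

Settle nodes by increasing distance from Hale:
Hale: 0
Ravel: 4  (via Hale)
Neston: 5  (via Hale)
Jorvik: 8  (via Ravel)
Tarn: 17  (via Neston)
Linby: 24  (via Jorvik)
Dunly: 27  (via Tarn)
Brook: 43  (via Dunly)
Shortest route: Hale–Neston–Tarn–Dunly–Brook = $43.

$43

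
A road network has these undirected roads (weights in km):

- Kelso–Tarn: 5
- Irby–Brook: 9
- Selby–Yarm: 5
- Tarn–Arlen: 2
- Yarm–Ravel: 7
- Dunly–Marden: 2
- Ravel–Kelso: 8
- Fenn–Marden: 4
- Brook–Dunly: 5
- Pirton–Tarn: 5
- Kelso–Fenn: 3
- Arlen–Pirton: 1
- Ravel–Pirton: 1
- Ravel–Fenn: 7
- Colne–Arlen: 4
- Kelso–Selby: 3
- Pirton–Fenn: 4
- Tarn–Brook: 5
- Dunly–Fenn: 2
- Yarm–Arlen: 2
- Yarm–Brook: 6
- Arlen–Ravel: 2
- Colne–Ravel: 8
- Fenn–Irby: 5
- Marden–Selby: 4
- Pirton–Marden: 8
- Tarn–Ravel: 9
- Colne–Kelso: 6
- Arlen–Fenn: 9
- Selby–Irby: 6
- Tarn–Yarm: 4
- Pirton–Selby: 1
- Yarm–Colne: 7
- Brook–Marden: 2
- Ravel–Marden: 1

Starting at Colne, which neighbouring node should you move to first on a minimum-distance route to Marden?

Arlen

Compare a few routes:
Colne - Ravel - Marden: 8+1 = 9
Colne - Arlen - Ravel - Marden: 4+2+1 = 7
Colne - Arlen - Pirton - Selby - Marden: 4+1+1+4 = 10
Cheapest is Colne - Arlen - Ravel - Marden at 7 km.
So from Colne the first move is to Arlen.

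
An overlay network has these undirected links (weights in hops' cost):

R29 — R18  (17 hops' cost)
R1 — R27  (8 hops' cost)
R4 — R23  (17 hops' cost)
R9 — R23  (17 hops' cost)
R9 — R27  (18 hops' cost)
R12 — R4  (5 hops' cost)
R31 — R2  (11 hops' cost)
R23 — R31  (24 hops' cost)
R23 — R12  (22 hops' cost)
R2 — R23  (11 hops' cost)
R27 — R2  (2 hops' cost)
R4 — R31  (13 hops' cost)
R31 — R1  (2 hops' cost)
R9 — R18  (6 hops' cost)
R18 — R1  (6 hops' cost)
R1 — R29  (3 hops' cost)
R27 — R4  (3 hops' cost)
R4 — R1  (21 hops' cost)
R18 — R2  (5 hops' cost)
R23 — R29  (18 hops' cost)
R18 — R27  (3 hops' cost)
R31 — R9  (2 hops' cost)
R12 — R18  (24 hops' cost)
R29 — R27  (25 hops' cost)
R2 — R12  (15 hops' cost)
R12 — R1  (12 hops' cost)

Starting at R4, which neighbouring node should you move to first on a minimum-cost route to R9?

R27

Enumerating some paths:
R4 → R27 → R18 → R9: 3+3+6 = 12
R4 → R27 → R1 → R31 → R9: 3+8+2+2 = 15
R4 → R31 → R9: 13+2 = 15
Cheapest is R4 → R27 → R18 → R9 at 12 hops' cost.
So from R4 the first move is to R27.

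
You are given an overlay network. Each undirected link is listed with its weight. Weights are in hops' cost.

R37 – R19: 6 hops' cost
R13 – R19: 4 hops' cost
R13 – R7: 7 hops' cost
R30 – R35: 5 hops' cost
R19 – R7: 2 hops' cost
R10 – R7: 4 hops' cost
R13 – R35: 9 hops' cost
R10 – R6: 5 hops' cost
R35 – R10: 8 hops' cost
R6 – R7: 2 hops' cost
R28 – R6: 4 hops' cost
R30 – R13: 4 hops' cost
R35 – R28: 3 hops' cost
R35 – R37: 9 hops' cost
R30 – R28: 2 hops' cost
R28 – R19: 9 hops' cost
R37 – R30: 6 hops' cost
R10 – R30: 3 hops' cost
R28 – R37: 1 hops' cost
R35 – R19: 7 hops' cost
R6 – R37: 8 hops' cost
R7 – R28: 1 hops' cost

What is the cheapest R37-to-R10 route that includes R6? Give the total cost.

9 hops' cost

Shortest R37→R6: R37 → R28 → R7 → R6 = 4
Shortest R6→R10: R6 → R10 = 5
Total via R6: 4 + 5 = 9 hops' cost.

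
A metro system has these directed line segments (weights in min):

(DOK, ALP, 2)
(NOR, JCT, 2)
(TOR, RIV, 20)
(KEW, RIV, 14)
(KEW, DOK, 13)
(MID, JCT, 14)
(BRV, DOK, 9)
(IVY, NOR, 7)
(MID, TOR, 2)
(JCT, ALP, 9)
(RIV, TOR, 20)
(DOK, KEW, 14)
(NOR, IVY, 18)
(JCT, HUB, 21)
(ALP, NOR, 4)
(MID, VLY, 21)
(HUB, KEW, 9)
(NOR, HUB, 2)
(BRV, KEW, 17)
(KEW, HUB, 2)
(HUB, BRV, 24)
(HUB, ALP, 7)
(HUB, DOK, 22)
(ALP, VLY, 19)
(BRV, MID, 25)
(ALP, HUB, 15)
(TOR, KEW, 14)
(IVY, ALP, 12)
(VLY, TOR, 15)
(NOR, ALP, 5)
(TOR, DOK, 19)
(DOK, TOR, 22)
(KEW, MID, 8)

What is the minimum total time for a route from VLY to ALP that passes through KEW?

Best VLY to KEW: VLY–TOR–KEW costing 29
Shortest KEW→ALP: KEW–HUB–ALP = 9
Total via KEW: 29 + 9 = 38 min.

38 min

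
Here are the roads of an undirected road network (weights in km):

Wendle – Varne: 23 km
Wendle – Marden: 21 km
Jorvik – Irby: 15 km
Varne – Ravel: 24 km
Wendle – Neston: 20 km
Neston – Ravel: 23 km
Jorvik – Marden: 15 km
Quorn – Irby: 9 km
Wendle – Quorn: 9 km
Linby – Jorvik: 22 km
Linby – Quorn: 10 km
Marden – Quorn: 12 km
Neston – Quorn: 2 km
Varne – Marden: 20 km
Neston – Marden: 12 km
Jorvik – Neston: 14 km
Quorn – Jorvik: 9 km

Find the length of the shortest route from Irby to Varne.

41 km

Compare a few routes:
Irby - Quorn - Jorvik - Marden - Varne: 9+9+15+20 = 53
Irby - Quorn - Neston - Marden - Varne: 9+2+12+20 = 43
Irby - Jorvik - Marden - Varne: 15+15+20 = 50
Irby - Quorn - Wendle - Varne: 9+9+23 = 41
Cheapest is Irby - Quorn - Wendle - Varne at 41 km.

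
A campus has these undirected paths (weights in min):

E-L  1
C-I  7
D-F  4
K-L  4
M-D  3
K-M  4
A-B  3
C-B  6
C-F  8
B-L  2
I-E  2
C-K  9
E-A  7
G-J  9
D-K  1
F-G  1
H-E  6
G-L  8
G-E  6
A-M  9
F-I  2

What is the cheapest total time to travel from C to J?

18 min

Shortest distances from C:
C: 0
B: 6  (via C)
I: 7  (via C)
F: 8  (via C)
L: 8  (via B)
A: 9  (via B)
E: 9  (via I)
G: 9  (via F)
K: 9  (via C)
D: 10  (via K)
M: 13  (via K)
H: 15  (via E)
J: 18  (via G)
Shortest route: C–F–G–J = 18 min.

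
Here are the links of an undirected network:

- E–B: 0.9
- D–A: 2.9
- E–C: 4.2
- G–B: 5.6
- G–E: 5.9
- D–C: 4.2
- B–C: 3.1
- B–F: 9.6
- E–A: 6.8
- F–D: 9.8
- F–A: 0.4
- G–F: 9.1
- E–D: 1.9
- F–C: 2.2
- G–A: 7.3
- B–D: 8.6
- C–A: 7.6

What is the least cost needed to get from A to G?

7.3

Candidate routes:
A → D → E → G: 2.9+1.9+5.9 = 10.7
A → G: 7.3 = 7.3
A → F → G: 0.4+9.1 = 9.5
A → D → E → B → G: 2.9+1.9+0.9+5.6 = 11.3
The minimum is 7.3 via A → G.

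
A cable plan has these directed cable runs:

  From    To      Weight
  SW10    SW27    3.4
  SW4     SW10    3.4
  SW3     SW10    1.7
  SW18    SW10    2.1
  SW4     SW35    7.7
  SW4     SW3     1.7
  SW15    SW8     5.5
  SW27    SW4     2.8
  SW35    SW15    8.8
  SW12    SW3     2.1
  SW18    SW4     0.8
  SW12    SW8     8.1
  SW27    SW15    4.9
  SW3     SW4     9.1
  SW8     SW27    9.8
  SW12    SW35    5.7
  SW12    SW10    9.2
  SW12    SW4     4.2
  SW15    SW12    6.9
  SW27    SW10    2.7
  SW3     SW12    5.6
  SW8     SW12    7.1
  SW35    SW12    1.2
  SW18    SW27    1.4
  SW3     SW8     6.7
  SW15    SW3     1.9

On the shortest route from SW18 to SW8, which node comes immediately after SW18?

Enumerating some paths:
SW18 - SW27 - SW4 - SW3 - SW8: 1.4+2.8+1.7+6.7 = 12.6
SW18 - SW4 - SW3 - SW8: 0.8+1.7+6.7 = 9.2
SW18 - SW27 - SW15 - SW8: 1.4+4.9+5.5 = 11.8
The minimum is 9.2 via SW18 - SW4 - SW3 - SW8.
So from SW18 the first move is to SW4.

SW4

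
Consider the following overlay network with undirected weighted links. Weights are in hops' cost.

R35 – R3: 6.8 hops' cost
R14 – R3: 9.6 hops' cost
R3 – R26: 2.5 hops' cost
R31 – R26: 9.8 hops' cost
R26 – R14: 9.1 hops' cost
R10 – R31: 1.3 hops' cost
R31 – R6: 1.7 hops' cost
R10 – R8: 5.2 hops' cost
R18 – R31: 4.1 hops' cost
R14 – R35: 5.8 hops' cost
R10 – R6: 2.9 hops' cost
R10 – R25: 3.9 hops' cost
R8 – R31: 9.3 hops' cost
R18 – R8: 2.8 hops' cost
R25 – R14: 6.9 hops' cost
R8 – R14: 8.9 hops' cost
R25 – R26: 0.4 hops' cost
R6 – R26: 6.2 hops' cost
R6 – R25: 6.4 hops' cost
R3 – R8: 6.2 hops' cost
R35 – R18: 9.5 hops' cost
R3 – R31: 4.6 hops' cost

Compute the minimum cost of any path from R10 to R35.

Settle nodes by increasing distance from R10:
R10: 0
R31: 1.3  (via R10)
R6: 2.9  (via R10)
R25: 3.9  (via R10)
R26: 4.3  (via R25)
R8: 5.2  (via R10)
R18: 5.4  (via R31)
R3: 5.9  (via R31)
R14: 10.8  (via R25)
R35: 12.7  (via R3)
Shortest route: R10 → R31 → R3 → R35 = 12.7 hops' cost.

12.7 hops' cost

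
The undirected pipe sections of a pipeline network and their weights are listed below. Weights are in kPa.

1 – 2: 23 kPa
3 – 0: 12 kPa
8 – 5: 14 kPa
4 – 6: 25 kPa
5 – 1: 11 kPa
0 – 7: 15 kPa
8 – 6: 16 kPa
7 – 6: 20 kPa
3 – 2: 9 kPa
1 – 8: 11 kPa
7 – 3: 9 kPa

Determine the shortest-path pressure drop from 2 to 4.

63 kPa

Enumerating some paths:
2–3–7–6–4: 9+9+20+25 = 63
2–1–8–6–4: 23+11+16+25 = 75
2–3–0–7–6–4: 9+12+15+20+25 = 81
The minimum is 63 kPa via 2–3–7–6–4.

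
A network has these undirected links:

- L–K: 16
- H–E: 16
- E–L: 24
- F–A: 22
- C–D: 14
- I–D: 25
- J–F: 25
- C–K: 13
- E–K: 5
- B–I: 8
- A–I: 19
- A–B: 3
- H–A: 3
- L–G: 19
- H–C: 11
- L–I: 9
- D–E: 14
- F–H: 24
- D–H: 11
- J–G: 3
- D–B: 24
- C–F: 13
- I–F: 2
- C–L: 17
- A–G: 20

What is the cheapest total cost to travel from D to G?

34

Enumerating some paths:
D → B → A → G: 24+3+20 = 47
D → C → L → G: 14+17+19 = 50
D → H → A → G: 11+3+20 = 34
D → C → H → A → G: 14+11+3+20 = 48
The minimum is 34 via D → H → A → G.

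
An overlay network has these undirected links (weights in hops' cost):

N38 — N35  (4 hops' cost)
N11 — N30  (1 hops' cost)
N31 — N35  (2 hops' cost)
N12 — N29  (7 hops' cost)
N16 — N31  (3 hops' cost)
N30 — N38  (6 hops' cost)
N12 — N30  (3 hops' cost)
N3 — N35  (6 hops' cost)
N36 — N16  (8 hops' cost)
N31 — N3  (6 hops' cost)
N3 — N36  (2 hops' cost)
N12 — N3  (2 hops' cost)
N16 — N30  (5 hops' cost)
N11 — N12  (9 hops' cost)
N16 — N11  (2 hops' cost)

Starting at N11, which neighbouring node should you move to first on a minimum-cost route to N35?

N16

Compare a few routes:
N11–N30–N38–N35: 1+6+4 = 11
N11–N16–N31–N35: 2+3+2 = 7
The minimum is 7 hops' cost via N11–N16–N31–N35.
So from N11 the first move is to N16.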